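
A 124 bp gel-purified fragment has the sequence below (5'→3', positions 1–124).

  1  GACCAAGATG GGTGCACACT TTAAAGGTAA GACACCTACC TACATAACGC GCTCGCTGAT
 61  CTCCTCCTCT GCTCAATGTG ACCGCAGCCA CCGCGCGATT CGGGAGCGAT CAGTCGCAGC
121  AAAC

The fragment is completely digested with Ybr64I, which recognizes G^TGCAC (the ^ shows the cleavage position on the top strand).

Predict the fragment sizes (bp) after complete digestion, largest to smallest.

The Ybr64I site (GTGCAC) starts at position 12.
Ybr64I cuts after the first base of each site, so after position 12.
Linear molecule, 1 cut → 2 fragments:
  1–12 → 12 bp
  13–124 → 112 bp
Sorted largest to smallest: 112, 12 bp.

112, 12 bp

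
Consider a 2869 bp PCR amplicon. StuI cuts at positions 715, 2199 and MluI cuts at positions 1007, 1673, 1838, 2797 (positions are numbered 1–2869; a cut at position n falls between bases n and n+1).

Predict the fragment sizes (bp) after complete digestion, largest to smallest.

715, 666, 598, 361, 292, 165, 72 bp

Combined cut positions (sorted): 715, 1007, 1673, 1838, 2199, 2797.
Linear molecule, 6 cuts → 7 fragments:
  715 − 0 = 715 bp
  1007 − 715 = 292 bp
  1673 − 1007 = 666 bp
  1838 − 1673 = 165 bp
  2199 − 1838 = 361 bp
  2797 − 2199 = 598 bp
  2869 − 2797 = 72 bp
Sorted largest to smallest: 715, 666, 598, 361, 292, 165, 72 bp.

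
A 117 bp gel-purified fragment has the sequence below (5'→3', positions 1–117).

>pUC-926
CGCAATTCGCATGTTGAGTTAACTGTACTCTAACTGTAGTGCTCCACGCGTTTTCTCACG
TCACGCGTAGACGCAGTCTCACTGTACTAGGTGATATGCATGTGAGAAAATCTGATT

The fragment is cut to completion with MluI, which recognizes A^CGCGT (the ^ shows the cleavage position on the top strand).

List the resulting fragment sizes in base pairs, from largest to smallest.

MluI sites (ACGCGT) start at positions 46, 63.
MluI cuts after the first base of each site, so after positions 46, 63.
Linear molecule, 2 cuts → 3 fragments:
  1–46 → 46 bp
  47–63 → 17 bp
  64–117 → 54 bp
Sorted largest to smallest: 54, 46, 17 bp.

54, 46, 17 bp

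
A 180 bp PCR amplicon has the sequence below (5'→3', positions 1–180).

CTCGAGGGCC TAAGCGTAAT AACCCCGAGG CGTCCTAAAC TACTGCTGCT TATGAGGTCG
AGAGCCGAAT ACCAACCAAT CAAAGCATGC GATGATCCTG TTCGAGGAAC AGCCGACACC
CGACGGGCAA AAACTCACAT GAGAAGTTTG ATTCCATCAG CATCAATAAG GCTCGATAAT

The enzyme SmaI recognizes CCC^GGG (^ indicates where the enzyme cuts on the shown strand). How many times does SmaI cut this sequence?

No occurrence of CCCGGG is present in the sequence.
SmaI does not cut: 0 sites.

0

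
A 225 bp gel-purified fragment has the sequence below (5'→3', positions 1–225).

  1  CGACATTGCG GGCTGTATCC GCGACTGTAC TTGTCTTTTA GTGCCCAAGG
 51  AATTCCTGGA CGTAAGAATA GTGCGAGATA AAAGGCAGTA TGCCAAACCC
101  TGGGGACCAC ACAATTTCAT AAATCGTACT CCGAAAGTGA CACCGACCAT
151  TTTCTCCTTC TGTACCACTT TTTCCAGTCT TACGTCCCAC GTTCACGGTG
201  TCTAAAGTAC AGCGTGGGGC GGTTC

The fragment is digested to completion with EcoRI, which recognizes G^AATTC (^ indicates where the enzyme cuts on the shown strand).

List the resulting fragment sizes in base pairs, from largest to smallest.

The EcoRI site (GAATTC) starts at position 50.
EcoRI cuts after the first base of each site, so after position 50.
Linear molecule, 1 cut → 2 fragments:
  1–50 → 50 bp
  51–225 → 175 bp
Sorted largest to smallest: 175, 50 bp.

175, 50 bp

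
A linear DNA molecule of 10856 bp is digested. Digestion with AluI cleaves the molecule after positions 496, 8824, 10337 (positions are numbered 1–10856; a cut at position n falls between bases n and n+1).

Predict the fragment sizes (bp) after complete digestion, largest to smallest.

Linear molecule, 3 cuts → 4 fragments:
  496 − 0 = 496 bp
  8824 − 496 = 8328 bp
  10337 − 8824 = 1513 bp
  10856 − 10337 = 519 bp
Sorted largest to smallest: 8328, 1513, 519, 496 bp.

8328, 1513, 519, 496 bp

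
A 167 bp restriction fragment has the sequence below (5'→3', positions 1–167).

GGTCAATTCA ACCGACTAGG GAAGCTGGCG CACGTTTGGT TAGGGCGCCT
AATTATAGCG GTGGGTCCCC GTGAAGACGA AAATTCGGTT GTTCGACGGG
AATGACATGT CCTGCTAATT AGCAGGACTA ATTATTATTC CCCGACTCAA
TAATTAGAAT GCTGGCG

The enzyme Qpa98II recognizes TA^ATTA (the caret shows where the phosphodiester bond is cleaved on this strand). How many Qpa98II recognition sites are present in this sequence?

TAATTA occurs starting at positions 50, 116, 129, 151.
Qpa98II cuts at 4 sites.

4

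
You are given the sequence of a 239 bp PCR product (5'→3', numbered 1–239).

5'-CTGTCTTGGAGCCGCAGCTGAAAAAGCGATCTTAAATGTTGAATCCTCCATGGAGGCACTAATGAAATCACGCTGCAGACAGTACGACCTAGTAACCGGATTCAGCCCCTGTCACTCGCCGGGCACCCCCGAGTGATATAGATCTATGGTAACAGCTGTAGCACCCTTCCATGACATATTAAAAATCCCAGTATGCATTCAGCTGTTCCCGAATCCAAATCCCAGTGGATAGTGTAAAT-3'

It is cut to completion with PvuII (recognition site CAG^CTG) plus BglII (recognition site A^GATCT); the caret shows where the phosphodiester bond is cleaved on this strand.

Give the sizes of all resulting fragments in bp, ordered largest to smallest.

123, 47, 37, 17, 15 bp

PvuII sites (CAGCTG) start at positions 15, 153, 200.
PvuII cuts after base 3 of each site, so after positions 17, 155, 202.
The BglII site (AGATCT) starts at position 140.
BglII cuts after the first base of each site, so after position 140.
Combined cut positions: 17, 140, 155, 202.
Linear molecule, 4 cuts → 5 fragments:
  1–17 → 17 bp
  18–140 → 123 bp
  141–155 → 15 bp
  156–202 → 47 bp
  203–239 → 37 bp
Sorted largest to smallest: 123, 47, 37, 17, 15 bp.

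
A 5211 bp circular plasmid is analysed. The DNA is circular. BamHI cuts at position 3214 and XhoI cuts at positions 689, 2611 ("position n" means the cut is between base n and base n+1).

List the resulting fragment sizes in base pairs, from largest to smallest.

Combined cut positions (sorted): 689, 2611, 3214.
Circular molecule, 3 cuts → 3 fragments:
  2611 − 689 = 1922 bp
  3214 − 2611 = 603 bp
  wrap: 5211 − 3214 + 689 = 2686 bp
Sorted largest to smallest: 2686, 1922, 603 bp.

2686, 1922, 603 bp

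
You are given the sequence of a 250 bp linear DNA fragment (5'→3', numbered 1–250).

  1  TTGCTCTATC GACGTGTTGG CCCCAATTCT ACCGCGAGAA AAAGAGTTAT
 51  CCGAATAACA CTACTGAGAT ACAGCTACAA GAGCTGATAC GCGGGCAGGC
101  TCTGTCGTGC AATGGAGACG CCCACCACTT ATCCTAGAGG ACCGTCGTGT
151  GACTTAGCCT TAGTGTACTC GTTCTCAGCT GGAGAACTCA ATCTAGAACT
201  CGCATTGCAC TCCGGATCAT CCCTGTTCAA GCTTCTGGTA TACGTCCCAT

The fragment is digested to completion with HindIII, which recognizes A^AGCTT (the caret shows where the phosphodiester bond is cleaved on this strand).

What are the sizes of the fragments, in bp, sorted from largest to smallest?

The HindIII site (AAGCTT) starts at position 229.
HindIII cuts after the first base of each site, so after position 229.
Linear molecule, 1 cut → 2 fragments:
  1–229 → 229 bp
  230–250 → 21 bp
Sorted largest to smallest: 229, 21 bp.

229, 21 bp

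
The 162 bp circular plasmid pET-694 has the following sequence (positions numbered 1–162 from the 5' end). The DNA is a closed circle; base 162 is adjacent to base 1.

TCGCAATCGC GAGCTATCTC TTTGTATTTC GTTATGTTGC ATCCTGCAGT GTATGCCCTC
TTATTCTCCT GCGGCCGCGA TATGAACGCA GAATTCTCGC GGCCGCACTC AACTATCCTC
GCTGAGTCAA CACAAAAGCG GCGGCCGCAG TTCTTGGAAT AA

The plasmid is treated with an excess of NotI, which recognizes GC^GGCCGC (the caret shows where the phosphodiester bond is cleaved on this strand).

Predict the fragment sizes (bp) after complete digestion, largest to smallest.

92, 42, 28 bp

NotI sites (GCGGCCGC) start at positions 71, 99, 141.
NotI cuts after base 2 of each site, so after positions 72, 100, 142.
Circular molecule, 3 cuts → 3 fragments:
  73–100 → 28 bp
  101–142 → 42 bp
  143–162 then 1–72 → 20 + 72 = 92 bp
Sorted largest to smallest: 92, 42, 28 bp.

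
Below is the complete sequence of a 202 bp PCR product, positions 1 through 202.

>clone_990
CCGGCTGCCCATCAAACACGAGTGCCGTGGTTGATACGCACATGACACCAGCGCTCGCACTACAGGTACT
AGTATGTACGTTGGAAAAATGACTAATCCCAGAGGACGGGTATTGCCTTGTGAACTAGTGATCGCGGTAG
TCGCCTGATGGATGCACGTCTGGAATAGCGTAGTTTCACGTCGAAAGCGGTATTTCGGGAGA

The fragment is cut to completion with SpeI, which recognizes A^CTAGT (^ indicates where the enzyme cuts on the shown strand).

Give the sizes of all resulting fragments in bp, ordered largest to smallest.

78, 68, 56 bp

SpeI sites (ACTAGT) start at positions 68, 124.
SpeI cuts after the first base of each site, so after positions 68, 124.
Linear molecule, 2 cuts → 3 fragments:
  1–68 → 68 bp
  69–124 → 56 bp
  125–202 → 78 bp
Sorted largest to smallest: 78, 68, 56 bp.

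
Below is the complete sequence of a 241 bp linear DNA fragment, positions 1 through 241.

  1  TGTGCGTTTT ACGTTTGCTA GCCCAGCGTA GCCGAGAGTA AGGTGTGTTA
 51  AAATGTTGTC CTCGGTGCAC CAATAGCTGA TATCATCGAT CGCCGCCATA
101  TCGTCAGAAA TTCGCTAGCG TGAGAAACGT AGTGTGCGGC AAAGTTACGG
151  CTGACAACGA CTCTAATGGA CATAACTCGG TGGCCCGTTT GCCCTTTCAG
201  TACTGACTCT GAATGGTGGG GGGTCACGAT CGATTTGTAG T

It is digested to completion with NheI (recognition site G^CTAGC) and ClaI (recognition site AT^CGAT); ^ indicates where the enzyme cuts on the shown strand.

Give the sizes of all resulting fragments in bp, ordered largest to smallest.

NheI sites (GCTAGC) start at positions 17, 114.
NheI cuts after the first base of each site, so after positions 17, 114.
ClaI sites (ATCGAT) start at positions 85, 229.
ClaI cuts after base 2 of each site, so after positions 86, 230.
Combined cut positions: 17, 86, 114, 230.
Linear molecule, 4 cuts → 5 fragments:
  1–17 → 17 bp
  18–86 → 69 bp
  87–114 → 28 bp
  115–230 → 116 bp
  231–241 → 11 bp
Sorted largest to smallest: 116, 69, 28, 17, 11 bp.

116, 69, 28, 17, 11 bp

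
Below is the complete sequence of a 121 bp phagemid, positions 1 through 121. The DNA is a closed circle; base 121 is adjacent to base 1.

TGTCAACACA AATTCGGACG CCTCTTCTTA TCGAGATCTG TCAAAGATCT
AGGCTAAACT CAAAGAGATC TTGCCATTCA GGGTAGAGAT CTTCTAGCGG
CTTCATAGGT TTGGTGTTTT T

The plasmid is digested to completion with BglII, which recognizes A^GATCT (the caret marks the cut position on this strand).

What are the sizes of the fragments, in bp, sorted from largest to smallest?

BglII sites (AGATCT) start at positions 34, 45, 66, 87.
BglII cuts after the first base of each site, so after positions 34, 45, 66, 87.
Circular molecule, 4 cuts → 4 fragments:
  35–45 → 11 bp
  46–66 → 21 bp
  67–87 → 21 bp
  88–121 then 1–34 → 34 + 34 = 68 bp
Sorted largest to smallest: 68, 21, 21, 11 bp.

68, 21, 21, 11 bp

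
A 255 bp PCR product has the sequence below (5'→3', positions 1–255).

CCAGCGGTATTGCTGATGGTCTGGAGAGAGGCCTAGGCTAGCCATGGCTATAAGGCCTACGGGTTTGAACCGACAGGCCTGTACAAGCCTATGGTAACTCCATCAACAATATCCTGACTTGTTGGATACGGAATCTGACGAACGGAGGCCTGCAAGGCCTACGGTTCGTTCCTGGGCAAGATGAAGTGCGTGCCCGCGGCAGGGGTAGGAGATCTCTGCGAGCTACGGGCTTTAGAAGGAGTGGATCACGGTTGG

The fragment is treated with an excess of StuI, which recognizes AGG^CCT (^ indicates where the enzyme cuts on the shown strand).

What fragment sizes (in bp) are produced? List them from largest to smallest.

98, 71, 31, 24, 22, 9 bp

StuI sites (AGGCCT) start at positions 29, 53, 75, 146, 155.
StuI cuts after base 3 of each site, so after positions 31, 55, 77, 148, 157.
Linear molecule, 5 cuts → 6 fragments:
  1–31 → 31 bp
  32–55 → 24 bp
  56–77 → 22 bp
  78–148 → 71 bp
  149–157 → 9 bp
  158–255 → 98 bp
Sorted largest to smallest: 98, 71, 31, 24, 22, 9 bp.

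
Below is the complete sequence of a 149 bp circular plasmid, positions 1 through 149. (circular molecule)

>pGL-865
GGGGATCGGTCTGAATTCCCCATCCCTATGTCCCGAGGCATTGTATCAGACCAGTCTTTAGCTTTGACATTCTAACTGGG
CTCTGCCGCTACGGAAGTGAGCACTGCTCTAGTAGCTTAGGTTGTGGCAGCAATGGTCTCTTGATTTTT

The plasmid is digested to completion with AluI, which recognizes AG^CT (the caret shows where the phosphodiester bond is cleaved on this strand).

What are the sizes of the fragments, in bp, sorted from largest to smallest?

95, 54 bp

AluI sites (AGCT) start at positions 60, 114.
AluI cuts after base 2 of each site, so after positions 61, 115.
Circular molecule, 2 cuts → 2 fragments:
  62–115 → 54 bp
  116–149 then 1–61 → 34 + 61 = 95 bp
Sorted largest to smallest: 95, 54 bp.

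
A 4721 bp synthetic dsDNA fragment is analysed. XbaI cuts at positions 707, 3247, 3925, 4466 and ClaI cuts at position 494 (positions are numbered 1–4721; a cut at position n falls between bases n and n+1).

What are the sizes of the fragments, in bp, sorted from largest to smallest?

Combined cut positions (sorted): 494, 707, 3247, 3925, 4466.
Linear molecule, 5 cuts → 6 fragments:
  494 − 0 = 494 bp
  707 − 494 = 213 bp
  3247 − 707 = 2540 bp
  3925 − 3247 = 678 bp
  4466 − 3925 = 541 bp
  4721 − 4466 = 255 bp
Sorted largest to smallest: 2540, 678, 541, 494, 255, 213 bp.

2540, 678, 541, 494, 255, 213 bp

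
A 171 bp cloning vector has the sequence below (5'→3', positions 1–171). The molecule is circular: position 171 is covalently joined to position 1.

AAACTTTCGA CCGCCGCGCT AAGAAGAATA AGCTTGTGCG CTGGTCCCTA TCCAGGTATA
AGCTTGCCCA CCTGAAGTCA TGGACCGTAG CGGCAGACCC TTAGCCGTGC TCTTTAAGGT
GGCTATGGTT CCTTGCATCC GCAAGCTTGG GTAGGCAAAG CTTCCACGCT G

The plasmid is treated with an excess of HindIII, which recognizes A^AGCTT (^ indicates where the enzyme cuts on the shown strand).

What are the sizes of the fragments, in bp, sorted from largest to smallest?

HindIII sites (AAGCTT) start at positions 30, 60, 143, 158.
HindIII cuts after the first base of each site, so after positions 30, 60, 143, 158.
Circular molecule, 4 cuts → 4 fragments:
  31–60 → 30 bp
  61–143 → 83 bp
  144–158 → 15 bp
  159–171 then 1–30 → 13 + 30 = 43 bp
Sorted largest to smallest: 83, 43, 30, 15 bp.

83, 43, 30, 15 bp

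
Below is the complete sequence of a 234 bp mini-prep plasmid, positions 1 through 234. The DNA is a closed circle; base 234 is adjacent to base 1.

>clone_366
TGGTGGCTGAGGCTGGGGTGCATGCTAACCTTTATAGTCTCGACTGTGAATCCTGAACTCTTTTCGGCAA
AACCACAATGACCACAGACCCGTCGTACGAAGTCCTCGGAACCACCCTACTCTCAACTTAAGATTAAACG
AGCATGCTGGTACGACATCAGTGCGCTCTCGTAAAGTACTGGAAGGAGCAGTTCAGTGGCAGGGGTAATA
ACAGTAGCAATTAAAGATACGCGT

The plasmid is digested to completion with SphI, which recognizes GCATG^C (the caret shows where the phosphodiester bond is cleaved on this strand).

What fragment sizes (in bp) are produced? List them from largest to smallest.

122, 112 bp

SphI sites (GCATGC) start at positions 20, 142.
SphI cuts after base 5 of each site (before the last base), so after positions 24, 146.
Circular molecule, 2 cuts → 2 fragments:
  25–146 → 122 bp
  147–234 then 1–24 → 88 + 24 = 112 bp
Sorted largest to smallest: 122, 112 bp.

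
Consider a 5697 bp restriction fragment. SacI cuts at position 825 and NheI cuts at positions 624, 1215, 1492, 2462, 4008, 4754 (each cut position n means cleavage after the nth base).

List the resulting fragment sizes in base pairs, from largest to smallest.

Combined cut positions (sorted): 624, 825, 1215, 1492, 2462, 4008, 4754.
Linear molecule, 7 cuts → 8 fragments:
  624 − 0 = 624 bp
  825 − 624 = 201 bp
  1215 − 825 = 390 bp
  1492 − 1215 = 277 bp
  2462 − 1492 = 970 bp
  4008 − 2462 = 1546 bp
  4754 − 4008 = 746 bp
  5697 − 4754 = 943 bp
Sorted largest to smallest: 1546, 970, 943, 746, 624, 390, 277, 201 bp.

1546, 970, 943, 746, 624, 390, 277, 201 bp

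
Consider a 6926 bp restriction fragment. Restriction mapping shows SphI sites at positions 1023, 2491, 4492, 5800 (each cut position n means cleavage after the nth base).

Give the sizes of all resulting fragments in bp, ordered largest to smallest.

Linear molecule, 4 cuts → 5 fragments:
  1023 − 0 = 1023 bp
  2491 − 1023 = 1468 bp
  4492 − 2491 = 2001 bp
  5800 − 4492 = 1308 bp
  6926 − 5800 = 1126 bp
Sorted largest to smallest: 2001, 1468, 1308, 1126, 1023 bp.

2001, 1468, 1308, 1126, 1023 bp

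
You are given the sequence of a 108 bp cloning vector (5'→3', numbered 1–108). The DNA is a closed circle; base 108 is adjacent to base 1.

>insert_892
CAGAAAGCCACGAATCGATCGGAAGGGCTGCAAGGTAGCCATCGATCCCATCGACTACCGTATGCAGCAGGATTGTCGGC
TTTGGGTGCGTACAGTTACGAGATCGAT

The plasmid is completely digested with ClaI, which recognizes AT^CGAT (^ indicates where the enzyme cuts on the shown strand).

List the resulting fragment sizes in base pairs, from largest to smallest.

ClaI sites (ATCGAT) start at positions 14, 41, 103.
ClaI cuts after base 2 of each site, so after positions 15, 42, 104.
Circular molecule, 3 cuts → 3 fragments:
  16–42 → 27 bp
  43–104 → 62 bp
  105–108 then 1–15 → 4 + 15 = 19 bp
Sorted largest to smallest: 62, 27, 19 bp.

62, 27, 19 bp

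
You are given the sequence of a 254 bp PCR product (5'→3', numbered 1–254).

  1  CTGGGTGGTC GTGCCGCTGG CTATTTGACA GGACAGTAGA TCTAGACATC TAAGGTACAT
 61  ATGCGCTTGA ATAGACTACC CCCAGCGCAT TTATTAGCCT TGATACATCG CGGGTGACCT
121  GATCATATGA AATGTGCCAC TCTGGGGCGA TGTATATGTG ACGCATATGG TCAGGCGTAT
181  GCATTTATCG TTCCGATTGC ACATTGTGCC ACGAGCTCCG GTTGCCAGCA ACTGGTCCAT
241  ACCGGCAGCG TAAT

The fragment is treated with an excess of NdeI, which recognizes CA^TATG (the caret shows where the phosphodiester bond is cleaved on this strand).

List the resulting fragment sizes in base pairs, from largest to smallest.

NdeI sites (CATATG) start at positions 58, 124, 164.
NdeI cuts after base 2 of each site, so after positions 59, 125, 165.
Linear molecule, 3 cuts → 4 fragments:
  1–59 → 59 bp
  60–125 → 66 bp
  126–165 → 40 bp
  166–254 → 89 bp
Sorted largest to smallest: 89, 66, 59, 40 bp.

89, 66, 59, 40 bp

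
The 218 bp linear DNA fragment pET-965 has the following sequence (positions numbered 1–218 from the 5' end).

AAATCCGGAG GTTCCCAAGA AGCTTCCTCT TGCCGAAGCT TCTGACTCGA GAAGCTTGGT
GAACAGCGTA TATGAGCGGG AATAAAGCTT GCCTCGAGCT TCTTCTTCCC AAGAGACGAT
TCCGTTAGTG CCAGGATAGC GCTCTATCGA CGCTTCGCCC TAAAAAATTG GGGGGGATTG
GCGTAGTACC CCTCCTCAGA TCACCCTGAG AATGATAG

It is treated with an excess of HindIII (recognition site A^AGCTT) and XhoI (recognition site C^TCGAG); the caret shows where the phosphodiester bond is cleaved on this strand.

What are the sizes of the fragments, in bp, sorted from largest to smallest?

HindIII sites (AAGCTT) start at positions 20, 36, 52, 85.
HindIII cuts after the first base of each site, so after positions 20, 36, 52, 85.
XhoI sites (CTCGAG) start at positions 46, 93.
XhoI cuts after the first base of each site, so after positions 46, 93.
Combined cut positions: 20, 36, 46, 52, 85, 93.
Linear molecule, 6 cuts → 7 fragments:
  1–20 → 20 bp
  21–36 → 16 bp
  37–46 → 10 bp
  47–52 → 6 bp
  53–85 → 33 bp
  86–93 → 8 bp
  94–218 → 125 bp
Sorted largest to smallest: 125, 33, 20, 16, 10, 8, 6 bp.

125, 33, 20, 16, 10, 8, 6 bp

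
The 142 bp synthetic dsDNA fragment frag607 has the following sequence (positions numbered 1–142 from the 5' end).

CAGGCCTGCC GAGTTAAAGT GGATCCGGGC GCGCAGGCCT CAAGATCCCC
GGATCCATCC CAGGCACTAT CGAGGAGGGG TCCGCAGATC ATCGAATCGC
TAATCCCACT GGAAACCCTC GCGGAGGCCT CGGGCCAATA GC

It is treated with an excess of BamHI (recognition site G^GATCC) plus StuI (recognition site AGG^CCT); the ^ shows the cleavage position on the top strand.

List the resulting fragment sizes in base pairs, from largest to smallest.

BamHI sites (GGATCC) start at positions 21, 51.
BamHI cuts after the first base of each site, so after positions 21, 51.
StuI sites (AGGCCT) start at positions 2, 35, 125.
StuI cuts after base 3 of each site, so after positions 4, 37, 127.
Combined cut positions: 4, 21, 37, 51, 127.
Linear molecule, 5 cuts → 6 fragments:
  1–4 → 4 bp
  5–21 → 17 bp
  22–37 → 16 bp
  38–51 → 14 bp
  52–127 → 76 bp
  128–142 → 15 bp
Sorted largest to smallest: 76, 17, 16, 15, 14, 4 bp.

76, 17, 16, 15, 14, 4 bp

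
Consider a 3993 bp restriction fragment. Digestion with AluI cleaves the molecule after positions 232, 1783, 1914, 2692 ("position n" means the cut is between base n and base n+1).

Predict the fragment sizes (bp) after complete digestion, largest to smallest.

1551, 1301, 778, 232, 131 bp

Linear molecule, 4 cuts → 5 fragments:
  232 − 0 = 232 bp
  1783 − 232 = 1551 bp
  1914 − 1783 = 131 bp
  2692 − 1914 = 778 bp
  3993 − 2692 = 1301 bp
Sorted largest to smallest: 1551, 1301, 778, 232, 131 bp.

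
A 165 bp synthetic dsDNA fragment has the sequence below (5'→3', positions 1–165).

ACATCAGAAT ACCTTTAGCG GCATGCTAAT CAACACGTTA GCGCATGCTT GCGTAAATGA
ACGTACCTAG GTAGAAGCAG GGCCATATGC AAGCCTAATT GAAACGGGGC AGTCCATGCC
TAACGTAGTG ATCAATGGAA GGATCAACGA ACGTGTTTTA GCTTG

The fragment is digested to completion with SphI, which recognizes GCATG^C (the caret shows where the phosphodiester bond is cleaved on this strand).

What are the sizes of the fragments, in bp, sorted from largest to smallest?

SphI sites (GCATGC) start at positions 21, 43.
SphI cuts after base 5 of each site (before the last base), so after positions 25, 47.
Linear molecule, 2 cuts → 3 fragments:
  1–25 → 25 bp
  26–47 → 22 bp
  48–165 → 118 bp
Sorted largest to smallest: 118, 25, 22 bp.

118, 25, 22 bp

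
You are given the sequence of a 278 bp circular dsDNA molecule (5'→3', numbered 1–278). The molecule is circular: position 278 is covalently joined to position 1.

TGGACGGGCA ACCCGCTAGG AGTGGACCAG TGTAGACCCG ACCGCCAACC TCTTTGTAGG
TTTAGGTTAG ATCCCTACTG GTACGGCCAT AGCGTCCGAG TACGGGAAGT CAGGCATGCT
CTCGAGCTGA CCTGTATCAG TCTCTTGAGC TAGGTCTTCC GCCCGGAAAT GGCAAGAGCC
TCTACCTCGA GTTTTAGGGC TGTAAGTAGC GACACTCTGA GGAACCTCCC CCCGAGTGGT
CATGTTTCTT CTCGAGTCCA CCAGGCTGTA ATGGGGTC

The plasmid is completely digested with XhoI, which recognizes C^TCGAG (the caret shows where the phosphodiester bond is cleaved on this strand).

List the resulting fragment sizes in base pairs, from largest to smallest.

XhoI sites (CTCGAG) start at positions 121, 186, 251.
XhoI cuts after the first base of each site, so after positions 121, 186, 251.
Circular molecule, 3 cuts → 3 fragments:
  122–186 → 65 bp
  187–251 → 65 bp
  252–278 then 1–121 → 27 + 121 = 148 bp
Sorted largest to smallest: 148, 65, 65 bp.

148, 65, 65 bp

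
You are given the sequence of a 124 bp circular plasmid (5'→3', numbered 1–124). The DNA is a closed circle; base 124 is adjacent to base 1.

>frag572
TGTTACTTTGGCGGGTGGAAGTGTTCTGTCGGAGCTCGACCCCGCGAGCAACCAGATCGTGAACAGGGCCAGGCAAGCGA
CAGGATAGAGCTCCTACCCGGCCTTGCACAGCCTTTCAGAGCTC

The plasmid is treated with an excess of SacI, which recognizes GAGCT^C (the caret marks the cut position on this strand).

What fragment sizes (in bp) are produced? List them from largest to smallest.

SacI sites (GAGCTC) start at positions 32, 88, 119.
SacI cuts after base 5 of each site (before the last base), so after positions 36, 92, 123.
Circular molecule, 3 cuts → 3 fragments:
  37–92 → 56 bp
  93–123 → 31 bp
  124–124 then 1–36 → 1 + 36 = 37 bp
Sorted largest to smallest: 56, 37, 31 bp.

56, 37, 31 bp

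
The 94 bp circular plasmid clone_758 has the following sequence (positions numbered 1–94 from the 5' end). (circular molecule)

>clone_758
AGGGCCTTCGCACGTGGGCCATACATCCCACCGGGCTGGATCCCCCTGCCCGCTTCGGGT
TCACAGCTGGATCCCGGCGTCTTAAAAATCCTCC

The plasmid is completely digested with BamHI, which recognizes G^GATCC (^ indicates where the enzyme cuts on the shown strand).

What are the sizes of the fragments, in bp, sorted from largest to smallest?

BamHI sites (GGATCC) start at positions 38, 69.
BamHI cuts after the first base of each site, so after positions 38, 69.
Circular molecule, 2 cuts → 2 fragments:
  39–69 → 31 bp
  70–94 then 1–38 → 25 + 38 = 63 bp
Sorted largest to smallest: 63, 31 bp.

63, 31 bp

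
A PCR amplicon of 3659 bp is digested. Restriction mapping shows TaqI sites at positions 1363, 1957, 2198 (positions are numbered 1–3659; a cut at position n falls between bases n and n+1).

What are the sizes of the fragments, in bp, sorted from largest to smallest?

Linear molecule, 3 cuts → 4 fragments:
  1363 − 0 = 1363 bp
  1957 − 1363 = 594 bp
  2198 − 1957 = 241 bp
  3659 − 2198 = 1461 bp
Sorted largest to smallest: 1461, 1363, 594, 241 bp.

1461, 1363, 594, 241 bp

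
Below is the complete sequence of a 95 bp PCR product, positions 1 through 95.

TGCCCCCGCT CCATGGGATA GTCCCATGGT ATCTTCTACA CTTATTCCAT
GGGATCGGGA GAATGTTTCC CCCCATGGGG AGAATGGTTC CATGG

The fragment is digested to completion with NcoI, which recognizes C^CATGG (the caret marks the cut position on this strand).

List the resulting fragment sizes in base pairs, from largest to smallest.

NcoI sites (CCATGG) start at positions 11, 24, 47, 73, 90.
NcoI cuts after the first base of each site, so after positions 11, 24, 47, 73, 90.
Linear molecule, 5 cuts → 6 fragments:
  1–11 → 11 bp
  12–24 → 13 bp
  25–47 → 23 bp
  48–73 → 26 bp
  74–90 → 17 bp
  91–95 → 5 bp
Sorted largest to smallest: 26, 23, 17, 13, 11, 5 bp.

26, 23, 17, 13, 11, 5 bp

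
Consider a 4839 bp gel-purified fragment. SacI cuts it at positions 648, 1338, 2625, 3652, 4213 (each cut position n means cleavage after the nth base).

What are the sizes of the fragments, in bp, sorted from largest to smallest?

Linear molecule, 5 cuts → 6 fragments:
  648 − 0 = 648 bp
  1338 − 648 = 690 bp
  2625 − 1338 = 1287 bp
  3652 − 2625 = 1027 bp
  4213 − 3652 = 561 bp
  4839 − 4213 = 626 bp
Sorted largest to smallest: 1287, 1027, 690, 648, 626, 561 bp.

1287, 1027, 690, 648, 626, 561 bp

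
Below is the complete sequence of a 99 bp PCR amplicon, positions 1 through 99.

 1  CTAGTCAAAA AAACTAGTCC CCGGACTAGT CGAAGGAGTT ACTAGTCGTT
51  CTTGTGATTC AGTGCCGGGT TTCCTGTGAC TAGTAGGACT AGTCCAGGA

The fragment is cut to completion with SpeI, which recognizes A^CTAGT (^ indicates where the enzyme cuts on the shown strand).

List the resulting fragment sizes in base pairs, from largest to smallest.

38, 16, 13, 12, 11, 9 bp

SpeI sites (ACTAGT) start at positions 13, 25, 41, 79, 88.
SpeI cuts after the first base of each site, so after positions 13, 25, 41, 79, 88.
Linear molecule, 5 cuts → 6 fragments:
  1–13 → 13 bp
  14–25 → 12 bp
  26–41 → 16 bp
  42–79 → 38 bp
  80–88 → 9 bp
  89–99 → 11 bp
Sorted largest to smallest: 38, 16, 13, 12, 11, 9 bp.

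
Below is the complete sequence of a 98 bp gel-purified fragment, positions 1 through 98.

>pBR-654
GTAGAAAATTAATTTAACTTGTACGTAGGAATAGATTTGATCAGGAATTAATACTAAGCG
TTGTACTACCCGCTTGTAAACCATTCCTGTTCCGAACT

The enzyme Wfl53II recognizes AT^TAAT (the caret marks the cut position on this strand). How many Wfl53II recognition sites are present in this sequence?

2

ATTAAT occurs starting at positions 8, 47.
Wfl53II cuts at 2 sites.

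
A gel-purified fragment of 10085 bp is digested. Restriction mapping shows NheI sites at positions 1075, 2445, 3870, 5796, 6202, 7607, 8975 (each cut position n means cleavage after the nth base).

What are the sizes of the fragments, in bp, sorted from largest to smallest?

1926, 1425, 1405, 1370, 1368, 1110, 1075, 406 bp

Linear molecule, 7 cuts → 8 fragments:
  1075 − 0 = 1075 bp
  2445 − 1075 = 1370 bp
  3870 − 2445 = 1425 bp
  5796 − 3870 = 1926 bp
  6202 − 5796 = 406 bp
  7607 − 6202 = 1405 bp
  8975 − 7607 = 1368 bp
  10085 − 8975 = 1110 bp
Sorted largest to smallest: 1926, 1425, 1405, 1370, 1368, 1110, 1075, 406 bp.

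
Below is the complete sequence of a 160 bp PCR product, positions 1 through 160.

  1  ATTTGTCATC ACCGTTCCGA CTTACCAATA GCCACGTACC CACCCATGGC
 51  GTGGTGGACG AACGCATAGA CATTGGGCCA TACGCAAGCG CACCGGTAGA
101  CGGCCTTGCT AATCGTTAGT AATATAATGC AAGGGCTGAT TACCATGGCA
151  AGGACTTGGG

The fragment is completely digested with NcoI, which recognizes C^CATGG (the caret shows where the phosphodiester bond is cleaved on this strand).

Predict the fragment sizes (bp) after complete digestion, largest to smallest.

NcoI sites (CCATGG) start at positions 44, 143.
NcoI cuts after the first base of each site, so after positions 44, 143.
Linear molecule, 2 cuts → 3 fragments:
  1–44 → 44 bp
  45–143 → 99 bp
  144–160 → 17 bp
Sorted largest to smallest: 99, 44, 17 bp.

99, 44, 17 bp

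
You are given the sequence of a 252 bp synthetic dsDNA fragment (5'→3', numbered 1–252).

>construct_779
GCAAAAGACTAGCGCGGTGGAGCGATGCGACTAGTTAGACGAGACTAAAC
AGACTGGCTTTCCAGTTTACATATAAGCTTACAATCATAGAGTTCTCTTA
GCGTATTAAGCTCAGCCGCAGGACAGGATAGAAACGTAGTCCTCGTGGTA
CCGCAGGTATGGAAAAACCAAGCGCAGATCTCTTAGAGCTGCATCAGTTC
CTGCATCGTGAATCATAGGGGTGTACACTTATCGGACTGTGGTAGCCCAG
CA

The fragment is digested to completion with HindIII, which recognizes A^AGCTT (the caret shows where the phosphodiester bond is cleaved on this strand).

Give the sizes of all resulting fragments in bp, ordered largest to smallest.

The HindIII site (AAGCTT) starts at position 75.
HindIII cuts after the first base of each site, so after position 75.
Linear molecule, 1 cut → 2 fragments:
  1–75 → 75 bp
  76–252 → 177 bp
Sorted largest to smallest: 177, 75 bp.

177, 75 bp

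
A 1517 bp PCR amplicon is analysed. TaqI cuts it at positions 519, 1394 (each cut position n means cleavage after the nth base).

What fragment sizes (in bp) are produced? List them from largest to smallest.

Linear molecule, 2 cuts → 3 fragments:
  519 − 0 = 519 bp
  1394 − 519 = 875 bp
  1517 − 1394 = 123 bp
Sorted largest to smallest: 875, 519, 123 bp.

875, 519, 123 bp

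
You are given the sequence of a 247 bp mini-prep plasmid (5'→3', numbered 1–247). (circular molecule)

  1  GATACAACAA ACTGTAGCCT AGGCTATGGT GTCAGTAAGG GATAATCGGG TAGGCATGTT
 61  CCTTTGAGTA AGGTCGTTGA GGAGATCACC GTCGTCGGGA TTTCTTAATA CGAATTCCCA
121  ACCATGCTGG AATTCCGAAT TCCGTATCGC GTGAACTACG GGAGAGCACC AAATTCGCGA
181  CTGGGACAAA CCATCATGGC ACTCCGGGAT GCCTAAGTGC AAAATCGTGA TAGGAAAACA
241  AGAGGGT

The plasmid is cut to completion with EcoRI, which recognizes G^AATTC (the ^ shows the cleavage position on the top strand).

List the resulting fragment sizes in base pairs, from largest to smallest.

222, 18, 7 bp

EcoRI sites (GAATTC) start at positions 112, 130, 137.
EcoRI cuts after the first base of each site, so after positions 112, 130, 137.
Circular molecule, 3 cuts → 3 fragments:
  113–130 → 18 bp
  131–137 → 7 bp
  138–247 then 1–112 → 110 + 112 = 222 bp
Sorted largest to smallest: 222, 18, 7 bp.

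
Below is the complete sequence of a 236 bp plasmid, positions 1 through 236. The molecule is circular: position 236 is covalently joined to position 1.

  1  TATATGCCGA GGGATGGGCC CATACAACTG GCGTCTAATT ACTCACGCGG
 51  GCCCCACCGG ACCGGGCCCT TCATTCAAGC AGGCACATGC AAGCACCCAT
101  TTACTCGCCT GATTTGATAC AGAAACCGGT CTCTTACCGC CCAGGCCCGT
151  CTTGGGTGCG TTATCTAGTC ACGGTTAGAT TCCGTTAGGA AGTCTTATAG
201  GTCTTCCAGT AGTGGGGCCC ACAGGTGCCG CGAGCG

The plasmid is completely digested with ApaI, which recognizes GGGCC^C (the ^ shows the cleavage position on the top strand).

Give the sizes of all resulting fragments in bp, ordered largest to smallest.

ApaI sites (GGGCCC) start at positions 16, 49, 64, 215.
ApaI cuts after base 5 of each site (before the last base), so after positions 20, 53, 68, 219.
Circular molecule, 4 cuts → 4 fragments:
  21–53 → 33 bp
  54–68 → 15 bp
  69–219 → 151 bp
  220–236 then 1–20 → 17 + 20 = 37 bp
Sorted largest to smallest: 151, 37, 33, 15 bp.

151, 37, 33, 15 bp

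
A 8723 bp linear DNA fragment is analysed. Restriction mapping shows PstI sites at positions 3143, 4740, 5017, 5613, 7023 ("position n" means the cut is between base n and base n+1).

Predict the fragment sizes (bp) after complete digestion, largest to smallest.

Linear molecule, 5 cuts → 6 fragments:
  3143 − 0 = 3143 bp
  4740 − 3143 = 1597 bp
  5017 − 4740 = 277 bp
  5613 − 5017 = 596 bp
  7023 − 5613 = 1410 bp
  8723 − 7023 = 1700 bp
Sorted largest to smallest: 3143, 1700, 1597, 1410, 596, 277 bp.

3143, 1700, 1597, 1410, 596, 277 bp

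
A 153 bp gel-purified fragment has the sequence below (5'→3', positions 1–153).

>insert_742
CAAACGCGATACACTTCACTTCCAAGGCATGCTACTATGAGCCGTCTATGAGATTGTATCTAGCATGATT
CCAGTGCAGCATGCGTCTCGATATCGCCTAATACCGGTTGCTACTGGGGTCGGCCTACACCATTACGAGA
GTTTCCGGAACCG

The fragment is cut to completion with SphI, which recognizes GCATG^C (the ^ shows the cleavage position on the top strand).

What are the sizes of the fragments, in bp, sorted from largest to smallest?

SphI sites (GCATGC) start at positions 27, 79.
SphI cuts after base 5 of each site (before the last base), so after positions 31, 83.
Linear molecule, 2 cuts → 3 fragments:
  1–31 → 31 bp
  32–83 → 52 bp
  84–153 → 70 bp
Sorted largest to smallest: 70, 52, 31 bp.

70, 52, 31 bp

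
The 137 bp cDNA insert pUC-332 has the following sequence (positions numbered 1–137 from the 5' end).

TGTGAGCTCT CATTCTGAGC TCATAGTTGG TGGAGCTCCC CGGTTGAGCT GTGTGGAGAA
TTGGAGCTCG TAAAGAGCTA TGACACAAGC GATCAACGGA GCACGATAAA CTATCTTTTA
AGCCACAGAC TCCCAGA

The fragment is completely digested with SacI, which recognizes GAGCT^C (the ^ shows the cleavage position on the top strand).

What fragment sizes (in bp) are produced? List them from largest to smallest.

69, 31, 16, 13, 8 bp

SacI sites (GAGCTC) start at positions 4, 17, 33, 64.
SacI cuts after base 5 of each site (before the last base), so after positions 8, 21, 37, 68.
Linear molecule, 4 cuts → 5 fragments:
  1–8 → 8 bp
  9–21 → 13 bp
  22–37 → 16 bp
  38–68 → 31 bp
  69–137 → 69 bp
Sorted largest to smallest: 69, 31, 16, 13, 8 bp.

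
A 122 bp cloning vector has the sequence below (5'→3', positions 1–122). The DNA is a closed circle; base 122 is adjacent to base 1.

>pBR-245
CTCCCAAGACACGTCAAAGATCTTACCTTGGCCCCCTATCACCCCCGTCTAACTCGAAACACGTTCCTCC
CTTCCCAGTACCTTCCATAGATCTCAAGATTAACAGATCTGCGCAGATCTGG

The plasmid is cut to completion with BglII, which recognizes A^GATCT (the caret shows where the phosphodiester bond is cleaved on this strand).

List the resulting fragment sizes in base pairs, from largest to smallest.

71, 25, 16, 10 bp

BglII sites (AGATCT) start at positions 18, 89, 105, 115.
BglII cuts after the first base of each site, so after positions 18, 89, 105, 115.
Circular molecule, 4 cuts → 4 fragments:
  19–89 → 71 bp
  90–105 → 16 bp
  106–115 → 10 bp
  116–122 then 1–18 → 7 + 18 = 25 bp
Sorted largest to smallest: 71, 25, 16, 10 bp.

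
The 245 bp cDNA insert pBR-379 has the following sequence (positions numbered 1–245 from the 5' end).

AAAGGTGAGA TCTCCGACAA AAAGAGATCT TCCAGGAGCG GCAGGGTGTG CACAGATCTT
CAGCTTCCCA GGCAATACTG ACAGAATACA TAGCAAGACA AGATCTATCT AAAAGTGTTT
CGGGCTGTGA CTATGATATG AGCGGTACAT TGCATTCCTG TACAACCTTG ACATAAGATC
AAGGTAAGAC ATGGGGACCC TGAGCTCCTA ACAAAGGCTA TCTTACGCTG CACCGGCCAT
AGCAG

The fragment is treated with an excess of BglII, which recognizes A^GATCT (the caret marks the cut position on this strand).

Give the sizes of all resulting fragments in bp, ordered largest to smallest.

BglII sites (AGATCT) start at positions 8, 25, 54, 101.
BglII cuts after the first base of each site, so after positions 8, 25, 54, 101.
Linear molecule, 4 cuts → 5 fragments:
  1–8 → 8 bp
  9–25 → 17 bp
  26–54 → 29 bp
  55–101 → 47 bp
  102–245 → 144 bp
Sorted largest to smallest: 144, 47, 29, 17, 8 bp.

144, 47, 29, 17, 8 bp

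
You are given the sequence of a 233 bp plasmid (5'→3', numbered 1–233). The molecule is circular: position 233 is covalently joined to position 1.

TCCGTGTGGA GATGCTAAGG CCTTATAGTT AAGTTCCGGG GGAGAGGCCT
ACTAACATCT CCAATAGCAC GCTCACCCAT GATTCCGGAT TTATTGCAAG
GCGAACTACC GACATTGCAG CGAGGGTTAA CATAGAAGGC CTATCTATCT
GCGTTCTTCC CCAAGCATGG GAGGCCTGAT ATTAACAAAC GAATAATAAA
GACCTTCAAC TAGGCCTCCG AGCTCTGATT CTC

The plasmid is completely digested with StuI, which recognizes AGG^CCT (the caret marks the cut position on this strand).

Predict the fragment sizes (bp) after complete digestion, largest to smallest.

92, 40, 39, 35, 27 bp

StuI sites (AGGCCT) start at positions 18, 45, 137, 172, 212.
StuI cuts after base 3 of each site, so after positions 20, 47, 139, 174, 214.
Circular molecule, 5 cuts → 5 fragments:
  21–47 → 27 bp
  48–139 → 92 bp
  140–174 → 35 bp
  175–214 → 40 bp
  215–233 then 1–20 → 19 + 20 = 39 bp
Sorted largest to smallest: 92, 40, 39, 35, 27 bp.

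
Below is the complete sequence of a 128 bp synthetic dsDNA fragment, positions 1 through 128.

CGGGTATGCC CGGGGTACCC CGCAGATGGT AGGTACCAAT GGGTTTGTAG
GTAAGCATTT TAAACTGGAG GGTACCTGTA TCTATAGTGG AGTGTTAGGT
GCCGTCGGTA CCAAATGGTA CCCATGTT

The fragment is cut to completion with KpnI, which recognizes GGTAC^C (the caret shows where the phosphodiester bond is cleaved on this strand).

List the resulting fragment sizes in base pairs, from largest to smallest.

39, 36, 18, 18, 10, 7 bp

KpnI sites (GGTACC) start at positions 14, 32, 71, 107, 117.
KpnI cuts after base 5 of each site (before the last base), so after positions 18, 36, 75, 111, 121.
Linear molecule, 5 cuts → 6 fragments:
  1–18 → 18 bp
  19–36 → 18 bp
  37–75 → 39 bp
  76–111 → 36 bp
  112–121 → 10 bp
  122–128 → 7 bp
Sorted largest to smallest: 39, 36, 18, 18, 10, 7 bp.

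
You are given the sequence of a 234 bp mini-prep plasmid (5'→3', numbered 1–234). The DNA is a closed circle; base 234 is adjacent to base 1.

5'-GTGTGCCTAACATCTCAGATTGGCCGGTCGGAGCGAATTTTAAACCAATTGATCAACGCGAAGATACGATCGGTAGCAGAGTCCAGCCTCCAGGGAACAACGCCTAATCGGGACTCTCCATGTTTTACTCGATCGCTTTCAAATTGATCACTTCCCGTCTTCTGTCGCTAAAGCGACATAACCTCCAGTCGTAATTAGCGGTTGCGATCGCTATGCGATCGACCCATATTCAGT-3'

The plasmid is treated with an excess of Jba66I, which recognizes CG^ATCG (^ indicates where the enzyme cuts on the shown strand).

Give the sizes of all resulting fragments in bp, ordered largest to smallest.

85, 75, 63, 11 bp

Jba66I sites (CGATCG) start at positions 67, 130, 205, 216.
Jba66I cuts after base 2 of each site, so after positions 68, 131, 206, 217.
Circular molecule, 4 cuts → 4 fragments:
  69–131 → 63 bp
  132–206 → 75 bp
  207–217 → 11 bp
  218–234 then 1–68 → 17 + 68 = 85 bp
Sorted largest to smallest: 85, 75, 63, 11 bp.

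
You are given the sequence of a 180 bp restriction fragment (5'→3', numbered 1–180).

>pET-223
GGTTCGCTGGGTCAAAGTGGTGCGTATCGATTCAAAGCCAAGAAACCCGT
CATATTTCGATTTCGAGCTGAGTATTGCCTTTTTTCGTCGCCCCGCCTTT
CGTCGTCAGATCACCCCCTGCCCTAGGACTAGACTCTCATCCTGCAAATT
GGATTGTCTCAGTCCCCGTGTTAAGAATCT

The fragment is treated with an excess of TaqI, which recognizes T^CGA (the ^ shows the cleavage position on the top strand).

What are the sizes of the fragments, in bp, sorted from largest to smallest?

TaqI sites (TCGA) start at positions 27, 57, 63.
TaqI cuts after the first base of each site, so after positions 27, 57, 63.
Linear molecule, 3 cuts → 4 fragments:
  1–27 → 27 bp
  28–57 → 30 bp
  58–63 → 6 bp
  64–180 → 117 bp
Sorted largest to smallest: 117, 30, 27, 6 bp.

117, 30, 27, 6 bp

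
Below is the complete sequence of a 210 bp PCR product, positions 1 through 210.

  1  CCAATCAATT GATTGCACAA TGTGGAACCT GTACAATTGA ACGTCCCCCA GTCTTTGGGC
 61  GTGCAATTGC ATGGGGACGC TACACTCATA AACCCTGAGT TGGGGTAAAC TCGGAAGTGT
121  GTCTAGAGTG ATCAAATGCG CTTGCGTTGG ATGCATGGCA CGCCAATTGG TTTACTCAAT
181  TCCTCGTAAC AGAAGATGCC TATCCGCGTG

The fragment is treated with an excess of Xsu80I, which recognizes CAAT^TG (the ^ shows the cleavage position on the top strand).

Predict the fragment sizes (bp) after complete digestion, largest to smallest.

Xsu80I sites (CAATTG) start at positions 6, 34, 64, 164.
Xsu80I cuts after base 4 of each site, so after positions 9, 37, 67, 167.
Linear molecule, 4 cuts → 5 fragments:
  1–9 → 9 bp
  10–37 → 28 bp
  38–67 → 30 bp
  68–167 → 100 bp
  168–210 → 43 bp
Sorted largest to smallest: 100, 43, 30, 28, 9 bp.

100, 43, 30, 28, 9 bp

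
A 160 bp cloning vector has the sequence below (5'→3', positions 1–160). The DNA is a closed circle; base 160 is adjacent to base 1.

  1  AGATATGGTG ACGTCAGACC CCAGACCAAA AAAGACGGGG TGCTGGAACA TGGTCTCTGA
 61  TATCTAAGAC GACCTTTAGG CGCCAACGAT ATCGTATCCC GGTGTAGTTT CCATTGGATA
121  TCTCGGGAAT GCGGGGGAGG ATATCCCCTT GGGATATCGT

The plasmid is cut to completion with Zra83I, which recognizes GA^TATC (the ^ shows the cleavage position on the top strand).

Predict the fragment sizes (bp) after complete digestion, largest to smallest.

Zra83I sites (GATATC) start at positions 59, 88, 117, 140, 153.
Zra83I cuts after base 2 of each site, so after positions 60, 89, 118, 141, 154.
Circular molecule, 5 cuts → 5 fragments:
  61–89 → 29 bp
  90–118 → 29 bp
  119–141 → 23 bp
  142–154 → 13 bp
  155–160 then 1–60 → 6 + 60 = 66 bp
Sorted largest to smallest: 66, 29, 29, 23, 13 bp.

66, 29, 29, 23, 13 bp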